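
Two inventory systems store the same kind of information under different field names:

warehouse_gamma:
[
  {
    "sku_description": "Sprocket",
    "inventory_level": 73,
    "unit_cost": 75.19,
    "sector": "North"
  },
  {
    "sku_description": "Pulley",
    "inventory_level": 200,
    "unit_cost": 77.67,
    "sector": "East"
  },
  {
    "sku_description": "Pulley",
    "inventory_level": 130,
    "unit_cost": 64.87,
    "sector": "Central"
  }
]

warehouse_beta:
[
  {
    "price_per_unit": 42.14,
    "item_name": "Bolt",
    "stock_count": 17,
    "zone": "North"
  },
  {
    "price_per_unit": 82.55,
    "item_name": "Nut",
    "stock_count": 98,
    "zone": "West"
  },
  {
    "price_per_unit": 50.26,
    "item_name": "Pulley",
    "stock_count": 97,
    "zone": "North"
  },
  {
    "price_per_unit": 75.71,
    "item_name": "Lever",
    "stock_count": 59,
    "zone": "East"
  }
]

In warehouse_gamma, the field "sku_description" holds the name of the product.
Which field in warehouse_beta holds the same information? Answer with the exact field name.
item_name

In warehouse_gamma, "sku_description" holds the name of the product.
The fields in warehouse_beta are: "price_per_unit", "item_name", "stock_count", "zone".
"item_name" is the match: the name refers to the same concept and its values are product-name strings (e.g. 'Bolt', 'Lever').
The other fields ("price_per_unit", "stock_count", "zone") hold different kinds of data.

So "sku_description" in warehouse_gamma corresponds to "item_name" in warehouse_beta.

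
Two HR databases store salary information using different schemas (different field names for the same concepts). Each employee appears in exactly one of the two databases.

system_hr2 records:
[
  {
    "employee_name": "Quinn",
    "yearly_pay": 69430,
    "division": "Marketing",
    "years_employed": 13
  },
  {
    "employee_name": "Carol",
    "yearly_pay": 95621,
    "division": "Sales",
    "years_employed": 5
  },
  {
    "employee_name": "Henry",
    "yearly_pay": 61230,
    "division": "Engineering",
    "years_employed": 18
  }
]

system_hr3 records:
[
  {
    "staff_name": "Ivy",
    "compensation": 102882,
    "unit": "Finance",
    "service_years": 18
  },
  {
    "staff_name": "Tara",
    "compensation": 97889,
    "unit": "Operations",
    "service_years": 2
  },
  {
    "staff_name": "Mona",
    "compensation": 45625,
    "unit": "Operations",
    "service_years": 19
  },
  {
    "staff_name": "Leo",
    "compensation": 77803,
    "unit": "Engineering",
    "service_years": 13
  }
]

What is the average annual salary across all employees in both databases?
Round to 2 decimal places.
78640.00

Schema mapping: "yearly_pay" (system_hr2) = "compensation" (system_hr3) = annual salary

All salaries: [69430, 95621, 61230, 102882, 97889, 45625, 77803]
Sum: 550480
Count: 7
Average: 550480 / 7 = 78640.00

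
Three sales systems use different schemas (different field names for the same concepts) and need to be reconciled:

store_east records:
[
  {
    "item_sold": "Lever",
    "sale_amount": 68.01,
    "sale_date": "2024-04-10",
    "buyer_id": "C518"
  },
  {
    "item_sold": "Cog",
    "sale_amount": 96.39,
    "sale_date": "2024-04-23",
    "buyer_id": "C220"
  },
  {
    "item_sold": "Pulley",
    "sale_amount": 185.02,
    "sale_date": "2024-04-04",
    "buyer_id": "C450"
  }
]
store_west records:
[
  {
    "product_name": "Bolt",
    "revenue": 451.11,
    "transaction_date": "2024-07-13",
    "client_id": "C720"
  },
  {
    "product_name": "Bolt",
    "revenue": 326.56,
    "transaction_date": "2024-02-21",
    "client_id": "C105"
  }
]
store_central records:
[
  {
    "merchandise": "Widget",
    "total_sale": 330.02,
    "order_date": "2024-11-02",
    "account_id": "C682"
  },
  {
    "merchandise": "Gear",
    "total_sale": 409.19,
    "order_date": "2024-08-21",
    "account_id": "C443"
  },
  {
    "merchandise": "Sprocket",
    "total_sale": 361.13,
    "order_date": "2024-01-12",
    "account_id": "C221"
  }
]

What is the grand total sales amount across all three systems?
2227.43

Schema reconciliation - all amount fields map to sale amount:

store_east (sale_amount): 349.42
store_west (revenue): 777.67
store_central (total_sale): 1100.34

Grand total: 2227.43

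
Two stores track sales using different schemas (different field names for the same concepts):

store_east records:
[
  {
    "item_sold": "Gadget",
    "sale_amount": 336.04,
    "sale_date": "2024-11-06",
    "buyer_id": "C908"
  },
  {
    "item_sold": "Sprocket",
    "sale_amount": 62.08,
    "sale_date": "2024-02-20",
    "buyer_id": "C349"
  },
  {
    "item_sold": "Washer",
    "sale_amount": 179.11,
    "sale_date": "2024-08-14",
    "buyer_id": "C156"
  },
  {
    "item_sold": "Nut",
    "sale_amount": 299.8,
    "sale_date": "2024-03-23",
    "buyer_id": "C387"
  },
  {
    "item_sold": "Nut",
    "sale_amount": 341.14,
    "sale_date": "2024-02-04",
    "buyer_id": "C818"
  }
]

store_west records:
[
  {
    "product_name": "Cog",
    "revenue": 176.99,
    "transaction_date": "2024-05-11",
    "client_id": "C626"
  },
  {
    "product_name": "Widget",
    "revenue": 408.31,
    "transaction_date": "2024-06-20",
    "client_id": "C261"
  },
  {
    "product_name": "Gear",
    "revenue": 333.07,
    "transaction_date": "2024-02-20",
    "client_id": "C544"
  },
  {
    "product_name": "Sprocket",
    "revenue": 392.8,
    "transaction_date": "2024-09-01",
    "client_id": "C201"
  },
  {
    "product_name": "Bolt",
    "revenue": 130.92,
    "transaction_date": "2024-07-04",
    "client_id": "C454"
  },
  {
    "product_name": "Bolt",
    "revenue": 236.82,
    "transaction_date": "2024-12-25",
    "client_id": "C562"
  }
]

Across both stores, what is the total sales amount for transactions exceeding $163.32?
2704.08

Schema mapping: "sale_amount" (store_east) = "revenue" (store_west) = sale amount

Sum of sales > $163.32 in store_east: 1156.09
Sum of sales > $163.32 in store_west: 1547.99

Total: 1156.09 + 1547.99 = 2704.08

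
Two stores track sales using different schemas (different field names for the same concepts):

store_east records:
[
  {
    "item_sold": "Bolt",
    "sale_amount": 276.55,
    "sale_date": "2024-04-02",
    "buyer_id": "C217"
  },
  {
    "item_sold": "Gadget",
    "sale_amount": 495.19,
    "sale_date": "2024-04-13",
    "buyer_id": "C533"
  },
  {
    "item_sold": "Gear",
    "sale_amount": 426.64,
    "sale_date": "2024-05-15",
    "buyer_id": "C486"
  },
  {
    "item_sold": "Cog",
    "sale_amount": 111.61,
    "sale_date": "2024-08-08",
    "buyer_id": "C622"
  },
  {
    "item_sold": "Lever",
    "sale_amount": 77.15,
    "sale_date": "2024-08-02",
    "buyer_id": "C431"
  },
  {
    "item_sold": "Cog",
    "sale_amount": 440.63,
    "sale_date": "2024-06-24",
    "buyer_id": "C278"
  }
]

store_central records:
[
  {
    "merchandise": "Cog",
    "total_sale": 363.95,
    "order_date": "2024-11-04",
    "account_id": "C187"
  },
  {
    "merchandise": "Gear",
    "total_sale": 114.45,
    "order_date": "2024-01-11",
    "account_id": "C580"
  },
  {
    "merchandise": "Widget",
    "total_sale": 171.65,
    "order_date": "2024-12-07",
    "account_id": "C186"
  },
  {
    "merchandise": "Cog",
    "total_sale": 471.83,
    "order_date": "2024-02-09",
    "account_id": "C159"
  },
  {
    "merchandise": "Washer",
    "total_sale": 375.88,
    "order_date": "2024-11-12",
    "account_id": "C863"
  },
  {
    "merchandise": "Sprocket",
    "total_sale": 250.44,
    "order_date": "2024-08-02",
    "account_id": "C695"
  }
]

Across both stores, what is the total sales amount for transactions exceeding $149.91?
3272.76

Schema mapping: "sale_amount" (store_east) = "total_sale" (store_central) = sale amount

Sum of sales > $149.91 in store_east: 1639.01
Sum of sales > $149.91 in store_central: 1633.75

Total: 1639.01 + 1633.75 = 3272.76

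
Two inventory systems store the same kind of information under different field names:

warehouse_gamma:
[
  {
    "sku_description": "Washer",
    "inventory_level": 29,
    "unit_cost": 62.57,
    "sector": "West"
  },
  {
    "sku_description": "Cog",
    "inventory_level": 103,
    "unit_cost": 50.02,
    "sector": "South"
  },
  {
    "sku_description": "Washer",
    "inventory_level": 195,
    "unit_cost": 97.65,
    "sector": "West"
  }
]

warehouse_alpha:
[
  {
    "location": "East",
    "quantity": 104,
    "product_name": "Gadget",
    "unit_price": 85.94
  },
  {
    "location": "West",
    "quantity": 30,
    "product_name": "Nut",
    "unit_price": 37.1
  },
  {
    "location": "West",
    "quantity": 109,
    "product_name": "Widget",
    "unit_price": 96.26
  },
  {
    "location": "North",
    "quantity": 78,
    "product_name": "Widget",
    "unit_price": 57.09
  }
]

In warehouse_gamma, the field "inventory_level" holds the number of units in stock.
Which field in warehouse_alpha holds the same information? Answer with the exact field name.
quantity

In warehouse_gamma, "inventory_level" holds the number of units in stock.
The fields in warehouse_alpha are: "location", "quantity", "product_name", "unit_price".
"quantity" is the match: the name refers to the same concept and its values are whole-number counts (e.g. 104, 30).
The other fields ("location", "product_name", "unit_price") hold different kinds of data.

So "inventory_level" in warehouse_gamma corresponds to "quantity" in warehouse_alpha.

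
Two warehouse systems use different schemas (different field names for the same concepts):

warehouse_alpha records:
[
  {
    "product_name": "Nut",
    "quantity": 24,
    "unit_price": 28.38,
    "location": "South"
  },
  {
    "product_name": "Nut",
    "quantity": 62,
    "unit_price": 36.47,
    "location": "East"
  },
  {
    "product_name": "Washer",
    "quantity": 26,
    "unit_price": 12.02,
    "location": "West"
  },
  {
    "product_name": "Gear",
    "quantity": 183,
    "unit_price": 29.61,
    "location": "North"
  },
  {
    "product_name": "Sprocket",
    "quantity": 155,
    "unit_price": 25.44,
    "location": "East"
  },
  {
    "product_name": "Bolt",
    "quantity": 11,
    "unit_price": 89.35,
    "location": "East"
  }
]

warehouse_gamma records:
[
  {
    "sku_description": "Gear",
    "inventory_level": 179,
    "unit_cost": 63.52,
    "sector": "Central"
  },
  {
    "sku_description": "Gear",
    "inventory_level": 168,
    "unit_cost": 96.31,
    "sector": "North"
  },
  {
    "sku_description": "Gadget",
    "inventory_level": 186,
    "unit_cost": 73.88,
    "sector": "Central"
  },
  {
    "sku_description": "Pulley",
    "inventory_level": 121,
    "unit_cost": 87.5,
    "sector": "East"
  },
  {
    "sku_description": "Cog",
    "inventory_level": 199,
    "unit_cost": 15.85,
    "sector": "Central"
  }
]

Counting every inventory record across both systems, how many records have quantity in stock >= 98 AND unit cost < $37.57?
3

Schema mappings:
- "quantity" (warehouse_alpha) = "inventory_level" (warehouse_gamma) = quantity
- "unit_price" (warehouse_alpha) = "unit_cost" (warehouse_gamma) = unit cost

Records meeting both conditions in warehouse_alpha: 2
Records meeting both conditions in warehouse_gamma: 1

Total: 2 + 1 = 3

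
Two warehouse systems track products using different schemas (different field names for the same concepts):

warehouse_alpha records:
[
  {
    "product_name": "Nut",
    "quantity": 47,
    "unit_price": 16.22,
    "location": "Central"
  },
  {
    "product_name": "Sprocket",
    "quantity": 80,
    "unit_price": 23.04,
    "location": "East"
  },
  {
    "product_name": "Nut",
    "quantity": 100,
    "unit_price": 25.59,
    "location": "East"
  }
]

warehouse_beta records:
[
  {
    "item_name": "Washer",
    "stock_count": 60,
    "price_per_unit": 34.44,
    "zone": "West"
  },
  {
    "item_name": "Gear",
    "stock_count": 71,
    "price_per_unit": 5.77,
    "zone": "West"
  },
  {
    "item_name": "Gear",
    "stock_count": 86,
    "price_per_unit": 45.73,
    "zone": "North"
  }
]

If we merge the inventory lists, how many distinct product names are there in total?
4

Schema mapping: "product_name" (warehouse_alpha) = "item_name" (warehouse_beta) = product name

Products in warehouse_alpha: ['Nut', 'Sprocket']
Products in warehouse_beta: ['Gear', 'Washer']

Union (unique products): ['Gear', 'Nut', 'Sprocket', 'Washer']
Count: 4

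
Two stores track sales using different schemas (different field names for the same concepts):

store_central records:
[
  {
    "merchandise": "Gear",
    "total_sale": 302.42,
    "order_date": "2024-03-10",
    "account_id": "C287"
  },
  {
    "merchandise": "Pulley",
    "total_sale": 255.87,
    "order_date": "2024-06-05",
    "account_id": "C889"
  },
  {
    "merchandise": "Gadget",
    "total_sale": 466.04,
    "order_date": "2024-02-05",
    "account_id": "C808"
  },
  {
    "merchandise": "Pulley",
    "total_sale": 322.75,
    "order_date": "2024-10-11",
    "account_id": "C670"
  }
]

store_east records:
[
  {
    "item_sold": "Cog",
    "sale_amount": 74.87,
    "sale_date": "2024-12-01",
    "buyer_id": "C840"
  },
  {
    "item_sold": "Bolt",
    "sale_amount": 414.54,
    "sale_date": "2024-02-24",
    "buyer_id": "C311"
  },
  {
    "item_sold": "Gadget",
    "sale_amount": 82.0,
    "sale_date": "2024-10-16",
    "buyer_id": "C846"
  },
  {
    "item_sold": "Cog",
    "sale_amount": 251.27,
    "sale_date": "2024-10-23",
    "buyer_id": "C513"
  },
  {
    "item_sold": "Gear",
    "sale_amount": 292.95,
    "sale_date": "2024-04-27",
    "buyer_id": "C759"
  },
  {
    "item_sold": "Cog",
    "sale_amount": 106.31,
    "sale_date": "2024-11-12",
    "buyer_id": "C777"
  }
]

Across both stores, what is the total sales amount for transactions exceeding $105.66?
2412.15

Schema mapping: "total_sale" (store_central) = "sale_amount" (store_east) = sale amount

Sum of sales > $105.66 in store_central: 1347.08
Sum of sales > $105.66 in store_east: 1065.07

Total: 1347.08 + 1065.07 = 2412.15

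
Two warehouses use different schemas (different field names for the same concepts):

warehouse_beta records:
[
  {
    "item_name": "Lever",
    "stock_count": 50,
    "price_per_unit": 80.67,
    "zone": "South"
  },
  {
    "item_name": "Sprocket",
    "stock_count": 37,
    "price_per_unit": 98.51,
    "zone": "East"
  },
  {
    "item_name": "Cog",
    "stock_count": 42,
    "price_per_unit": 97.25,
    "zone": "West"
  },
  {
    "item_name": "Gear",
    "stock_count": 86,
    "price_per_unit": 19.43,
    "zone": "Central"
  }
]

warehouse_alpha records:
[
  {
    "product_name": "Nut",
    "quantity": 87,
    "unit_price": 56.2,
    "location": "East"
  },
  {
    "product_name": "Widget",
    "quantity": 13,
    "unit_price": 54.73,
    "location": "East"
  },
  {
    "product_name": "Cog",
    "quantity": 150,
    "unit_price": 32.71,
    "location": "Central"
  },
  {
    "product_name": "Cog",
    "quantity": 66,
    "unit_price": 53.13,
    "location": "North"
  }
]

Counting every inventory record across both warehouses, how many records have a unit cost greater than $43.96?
6

Schema mapping: "price_per_unit" (warehouse_beta) = "unit_price" (warehouse_alpha) = unit cost

Records > $43.96 in warehouse_beta: 3
Records > $43.96 in warehouse_alpha: 3

Total count: 3 + 3 = 6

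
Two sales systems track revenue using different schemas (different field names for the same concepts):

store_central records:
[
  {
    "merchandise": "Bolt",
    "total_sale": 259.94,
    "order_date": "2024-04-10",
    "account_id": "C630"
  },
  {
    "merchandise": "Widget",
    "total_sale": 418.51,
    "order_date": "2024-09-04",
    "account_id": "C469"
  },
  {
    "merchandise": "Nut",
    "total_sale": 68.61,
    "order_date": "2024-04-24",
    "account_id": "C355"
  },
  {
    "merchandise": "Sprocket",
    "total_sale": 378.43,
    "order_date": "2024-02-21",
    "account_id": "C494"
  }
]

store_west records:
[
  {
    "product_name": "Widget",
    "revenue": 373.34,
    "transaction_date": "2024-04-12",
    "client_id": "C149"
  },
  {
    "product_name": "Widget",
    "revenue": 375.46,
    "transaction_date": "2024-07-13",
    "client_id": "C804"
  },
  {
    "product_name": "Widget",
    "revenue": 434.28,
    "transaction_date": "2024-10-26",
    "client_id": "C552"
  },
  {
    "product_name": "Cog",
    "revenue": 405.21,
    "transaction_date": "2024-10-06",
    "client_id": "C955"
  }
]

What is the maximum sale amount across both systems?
434.28

Reconcile: "total_sale" (store_central) = "revenue" (store_west) = sale amount

Maximum in store_central: 418.51
Maximum in store_west: 434.28

Overall maximum: max(418.51, 434.28) = 434.28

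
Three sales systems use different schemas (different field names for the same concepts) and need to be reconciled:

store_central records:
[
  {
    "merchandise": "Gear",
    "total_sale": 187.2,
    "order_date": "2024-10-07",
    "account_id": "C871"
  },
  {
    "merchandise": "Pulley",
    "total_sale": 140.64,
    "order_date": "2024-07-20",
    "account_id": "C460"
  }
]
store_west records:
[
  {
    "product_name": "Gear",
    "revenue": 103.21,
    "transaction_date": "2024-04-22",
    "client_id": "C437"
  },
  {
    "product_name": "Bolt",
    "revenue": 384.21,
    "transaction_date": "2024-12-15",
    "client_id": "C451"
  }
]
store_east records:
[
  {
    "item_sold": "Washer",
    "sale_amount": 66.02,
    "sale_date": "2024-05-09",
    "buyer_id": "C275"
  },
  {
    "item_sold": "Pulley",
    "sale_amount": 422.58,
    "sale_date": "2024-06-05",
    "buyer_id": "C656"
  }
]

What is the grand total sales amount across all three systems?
1303.86

Schema reconciliation - all amount fields map to sale amount:

store_central (total_sale): 327.84
store_west (revenue): 487.42
store_east (sale_amount): 488.6

Grand total: 1303.86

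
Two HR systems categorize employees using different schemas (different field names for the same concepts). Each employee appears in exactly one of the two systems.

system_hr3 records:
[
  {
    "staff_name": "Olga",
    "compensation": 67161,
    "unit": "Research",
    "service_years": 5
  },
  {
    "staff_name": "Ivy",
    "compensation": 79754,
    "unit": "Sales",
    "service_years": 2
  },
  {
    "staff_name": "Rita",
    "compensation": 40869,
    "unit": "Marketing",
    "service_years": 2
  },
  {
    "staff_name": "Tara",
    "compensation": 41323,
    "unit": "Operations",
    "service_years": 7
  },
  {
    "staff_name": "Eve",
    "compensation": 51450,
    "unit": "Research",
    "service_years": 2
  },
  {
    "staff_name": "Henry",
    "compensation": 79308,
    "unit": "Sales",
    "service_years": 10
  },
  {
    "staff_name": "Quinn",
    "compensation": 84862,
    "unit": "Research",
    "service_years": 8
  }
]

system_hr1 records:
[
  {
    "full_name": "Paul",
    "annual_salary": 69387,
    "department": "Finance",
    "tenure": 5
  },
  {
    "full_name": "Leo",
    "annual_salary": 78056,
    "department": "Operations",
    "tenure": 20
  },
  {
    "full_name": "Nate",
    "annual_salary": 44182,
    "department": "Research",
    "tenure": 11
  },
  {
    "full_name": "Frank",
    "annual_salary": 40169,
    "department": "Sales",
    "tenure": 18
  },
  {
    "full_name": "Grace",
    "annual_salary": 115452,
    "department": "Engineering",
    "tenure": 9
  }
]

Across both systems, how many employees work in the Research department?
4

Schema mapping: "unit" (system_hr3) = "department" (system_hr1) = department

Research employees in system_hr3: 3
Research employees in system_hr1: 1

Total in Research: 3 + 1 = 4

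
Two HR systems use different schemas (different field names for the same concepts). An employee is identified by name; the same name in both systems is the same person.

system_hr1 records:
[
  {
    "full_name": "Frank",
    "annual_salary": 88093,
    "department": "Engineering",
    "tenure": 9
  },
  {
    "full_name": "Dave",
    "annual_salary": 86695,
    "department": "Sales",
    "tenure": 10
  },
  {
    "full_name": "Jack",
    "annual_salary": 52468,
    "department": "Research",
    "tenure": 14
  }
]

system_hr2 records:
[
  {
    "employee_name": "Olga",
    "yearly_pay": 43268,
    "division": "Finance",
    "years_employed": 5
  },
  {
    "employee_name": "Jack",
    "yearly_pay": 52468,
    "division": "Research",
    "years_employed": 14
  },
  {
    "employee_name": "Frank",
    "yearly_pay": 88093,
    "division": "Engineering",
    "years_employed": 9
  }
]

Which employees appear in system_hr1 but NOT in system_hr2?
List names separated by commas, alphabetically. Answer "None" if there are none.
Dave

Schema mapping: "full_name" (system_hr1) = "employee_name" (system_hr2) = employee name

Names in system_hr1: ['Dave', 'Frank', 'Jack']
Names in system_hr2: ['Frank', 'Jack', 'Olga']

In system_hr1 but not system_hr2: ['Dave']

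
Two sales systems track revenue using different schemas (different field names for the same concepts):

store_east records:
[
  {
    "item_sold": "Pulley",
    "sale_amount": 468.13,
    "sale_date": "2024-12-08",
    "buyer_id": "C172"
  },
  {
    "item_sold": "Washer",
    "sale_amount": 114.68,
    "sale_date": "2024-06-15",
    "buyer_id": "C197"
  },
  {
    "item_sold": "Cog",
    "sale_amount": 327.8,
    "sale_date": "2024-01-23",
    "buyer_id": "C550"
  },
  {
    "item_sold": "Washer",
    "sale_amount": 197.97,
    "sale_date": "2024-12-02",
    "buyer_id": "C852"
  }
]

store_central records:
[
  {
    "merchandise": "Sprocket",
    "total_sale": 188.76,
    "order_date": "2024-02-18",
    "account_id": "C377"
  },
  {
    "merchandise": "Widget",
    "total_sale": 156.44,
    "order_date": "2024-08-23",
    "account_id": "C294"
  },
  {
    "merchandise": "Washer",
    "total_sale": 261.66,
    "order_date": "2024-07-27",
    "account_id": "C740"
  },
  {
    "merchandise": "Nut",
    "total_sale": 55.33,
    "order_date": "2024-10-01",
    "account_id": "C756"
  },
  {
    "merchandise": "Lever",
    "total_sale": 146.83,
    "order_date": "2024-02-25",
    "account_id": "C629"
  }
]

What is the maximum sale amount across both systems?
468.13

Reconcile: "sale_amount" (store_east) = "total_sale" (store_central) = sale amount

Maximum in store_east: 468.13
Maximum in store_central: 261.66

Overall maximum: max(468.13, 261.66) = 468.13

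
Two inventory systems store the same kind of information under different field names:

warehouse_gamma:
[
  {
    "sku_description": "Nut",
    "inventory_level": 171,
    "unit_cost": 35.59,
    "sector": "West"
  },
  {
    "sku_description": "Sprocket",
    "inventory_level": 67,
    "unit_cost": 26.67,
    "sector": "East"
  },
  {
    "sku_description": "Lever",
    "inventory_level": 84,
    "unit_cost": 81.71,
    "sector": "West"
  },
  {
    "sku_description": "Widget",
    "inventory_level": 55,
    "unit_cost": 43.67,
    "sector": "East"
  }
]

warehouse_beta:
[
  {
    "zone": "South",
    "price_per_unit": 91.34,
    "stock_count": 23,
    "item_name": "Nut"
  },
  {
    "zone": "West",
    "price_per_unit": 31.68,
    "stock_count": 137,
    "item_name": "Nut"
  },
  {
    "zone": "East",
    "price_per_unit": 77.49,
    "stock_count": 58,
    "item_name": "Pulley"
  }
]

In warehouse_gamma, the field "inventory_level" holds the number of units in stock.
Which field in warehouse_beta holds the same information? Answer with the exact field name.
stock_count

In warehouse_gamma, "inventory_level" holds the number of units in stock.
The fields in warehouse_beta are: "zone", "price_per_unit", "stock_count", "item_name".
"stock_count" is the match: the name refers to the same concept and its values are whole-number counts (e.g. 23, 137).
The other fields ("zone", "price_per_unit", "item_name") hold different kinds of data.

So "inventory_level" in warehouse_gamma corresponds to "stock_count" in warehouse_beta.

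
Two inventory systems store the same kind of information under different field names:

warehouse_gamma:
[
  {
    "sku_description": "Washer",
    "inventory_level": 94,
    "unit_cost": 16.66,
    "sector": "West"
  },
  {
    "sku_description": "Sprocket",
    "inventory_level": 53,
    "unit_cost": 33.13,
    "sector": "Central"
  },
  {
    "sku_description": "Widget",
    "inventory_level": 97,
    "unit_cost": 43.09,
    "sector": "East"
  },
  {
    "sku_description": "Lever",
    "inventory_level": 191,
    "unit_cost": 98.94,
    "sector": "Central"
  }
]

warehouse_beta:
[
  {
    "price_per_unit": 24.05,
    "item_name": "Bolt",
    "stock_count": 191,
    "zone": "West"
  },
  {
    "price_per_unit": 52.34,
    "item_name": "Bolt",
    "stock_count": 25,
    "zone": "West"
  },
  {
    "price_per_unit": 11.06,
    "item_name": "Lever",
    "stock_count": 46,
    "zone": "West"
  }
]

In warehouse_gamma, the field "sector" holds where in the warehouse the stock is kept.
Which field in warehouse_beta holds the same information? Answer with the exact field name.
zone

In warehouse_gamma, "sector" holds where in the warehouse the stock is kept.
The fields in warehouse_beta are: "price_per_unit", "item_name", "stock_count", "zone".
"zone" is the match: the name refers to the same concept and its values are area labels (e.g. 'West').
The other fields ("price_per_unit", "item_name", "stock_count") hold different kinds of data.

So "sector" in warehouse_gamma corresponds to "zone" in warehouse_beta.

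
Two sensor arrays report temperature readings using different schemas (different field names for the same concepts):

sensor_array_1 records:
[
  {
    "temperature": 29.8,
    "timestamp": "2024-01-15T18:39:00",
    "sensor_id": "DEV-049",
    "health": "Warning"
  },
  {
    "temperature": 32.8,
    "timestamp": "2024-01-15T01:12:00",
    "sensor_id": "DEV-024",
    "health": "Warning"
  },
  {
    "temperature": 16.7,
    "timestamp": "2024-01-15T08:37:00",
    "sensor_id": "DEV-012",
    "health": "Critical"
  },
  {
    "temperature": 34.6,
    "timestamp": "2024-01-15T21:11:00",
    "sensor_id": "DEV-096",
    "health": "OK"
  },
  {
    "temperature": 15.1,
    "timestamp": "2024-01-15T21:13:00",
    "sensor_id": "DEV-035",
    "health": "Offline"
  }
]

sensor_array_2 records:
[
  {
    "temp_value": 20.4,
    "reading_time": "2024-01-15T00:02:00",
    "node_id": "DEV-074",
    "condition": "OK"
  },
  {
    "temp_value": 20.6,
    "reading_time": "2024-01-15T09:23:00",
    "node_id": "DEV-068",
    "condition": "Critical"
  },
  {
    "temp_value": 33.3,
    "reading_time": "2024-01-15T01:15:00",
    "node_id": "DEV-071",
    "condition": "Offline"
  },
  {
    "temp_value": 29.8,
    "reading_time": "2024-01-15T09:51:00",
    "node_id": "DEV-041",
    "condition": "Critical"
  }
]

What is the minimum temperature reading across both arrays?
15.1

Schema mapping: "temperature" (sensor_array_1) = "temp_value" (sensor_array_2) = temperature reading

Minimum in sensor_array_1: 15.1
Minimum in sensor_array_2: 20.4

Overall minimum: min(15.1, 20.4) = 15.1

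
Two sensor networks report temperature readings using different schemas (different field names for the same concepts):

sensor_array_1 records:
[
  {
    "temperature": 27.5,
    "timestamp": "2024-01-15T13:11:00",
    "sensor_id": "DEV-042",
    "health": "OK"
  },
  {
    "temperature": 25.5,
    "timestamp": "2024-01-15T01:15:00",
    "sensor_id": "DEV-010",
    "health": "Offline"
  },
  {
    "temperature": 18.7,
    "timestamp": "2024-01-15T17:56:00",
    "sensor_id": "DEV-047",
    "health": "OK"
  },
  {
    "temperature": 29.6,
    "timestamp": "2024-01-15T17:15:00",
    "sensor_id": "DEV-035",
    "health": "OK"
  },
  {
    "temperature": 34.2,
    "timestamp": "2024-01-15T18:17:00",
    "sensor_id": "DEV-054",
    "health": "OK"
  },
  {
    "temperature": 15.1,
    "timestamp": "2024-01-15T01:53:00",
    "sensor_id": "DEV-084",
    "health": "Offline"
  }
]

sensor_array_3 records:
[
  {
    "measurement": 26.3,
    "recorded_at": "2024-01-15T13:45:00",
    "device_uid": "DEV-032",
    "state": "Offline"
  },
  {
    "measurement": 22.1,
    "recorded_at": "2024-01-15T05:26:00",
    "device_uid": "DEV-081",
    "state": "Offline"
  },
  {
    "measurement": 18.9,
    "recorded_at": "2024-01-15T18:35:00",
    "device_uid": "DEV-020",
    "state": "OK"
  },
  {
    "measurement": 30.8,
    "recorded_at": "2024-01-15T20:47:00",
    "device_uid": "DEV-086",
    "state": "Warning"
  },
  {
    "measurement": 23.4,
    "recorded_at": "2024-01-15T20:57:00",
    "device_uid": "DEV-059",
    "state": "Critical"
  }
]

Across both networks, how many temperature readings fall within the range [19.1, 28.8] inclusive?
5

Schema mapping: "temperature" (sensor_array_1) = "measurement" (sensor_array_3) = temperature

Readings in [19.1, 28.8] from sensor_array_1: 2
Readings in [19.1, 28.8] from sensor_array_3: 3

Total count: 2 + 3 = 5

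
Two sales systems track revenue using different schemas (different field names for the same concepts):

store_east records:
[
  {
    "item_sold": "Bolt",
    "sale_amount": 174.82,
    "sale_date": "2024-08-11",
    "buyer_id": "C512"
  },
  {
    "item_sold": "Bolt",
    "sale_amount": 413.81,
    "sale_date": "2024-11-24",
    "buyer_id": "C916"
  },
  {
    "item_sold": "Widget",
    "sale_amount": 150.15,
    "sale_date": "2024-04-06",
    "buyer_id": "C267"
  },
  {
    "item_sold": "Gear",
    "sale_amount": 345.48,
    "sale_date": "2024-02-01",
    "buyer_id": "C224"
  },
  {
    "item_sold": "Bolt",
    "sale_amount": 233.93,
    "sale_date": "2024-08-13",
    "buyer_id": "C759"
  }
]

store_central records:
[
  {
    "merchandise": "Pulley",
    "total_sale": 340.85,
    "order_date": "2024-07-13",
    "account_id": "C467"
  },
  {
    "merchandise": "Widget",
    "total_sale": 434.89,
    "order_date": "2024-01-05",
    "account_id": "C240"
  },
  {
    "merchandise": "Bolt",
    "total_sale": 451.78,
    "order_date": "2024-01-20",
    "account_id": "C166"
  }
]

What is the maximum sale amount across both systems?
451.78

Reconcile: "sale_amount" (store_east) = "total_sale" (store_central) = sale amount

Maximum in store_east: 413.81
Maximum in store_central: 451.78

Overall maximum: max(413.81, 451.78) = 451.78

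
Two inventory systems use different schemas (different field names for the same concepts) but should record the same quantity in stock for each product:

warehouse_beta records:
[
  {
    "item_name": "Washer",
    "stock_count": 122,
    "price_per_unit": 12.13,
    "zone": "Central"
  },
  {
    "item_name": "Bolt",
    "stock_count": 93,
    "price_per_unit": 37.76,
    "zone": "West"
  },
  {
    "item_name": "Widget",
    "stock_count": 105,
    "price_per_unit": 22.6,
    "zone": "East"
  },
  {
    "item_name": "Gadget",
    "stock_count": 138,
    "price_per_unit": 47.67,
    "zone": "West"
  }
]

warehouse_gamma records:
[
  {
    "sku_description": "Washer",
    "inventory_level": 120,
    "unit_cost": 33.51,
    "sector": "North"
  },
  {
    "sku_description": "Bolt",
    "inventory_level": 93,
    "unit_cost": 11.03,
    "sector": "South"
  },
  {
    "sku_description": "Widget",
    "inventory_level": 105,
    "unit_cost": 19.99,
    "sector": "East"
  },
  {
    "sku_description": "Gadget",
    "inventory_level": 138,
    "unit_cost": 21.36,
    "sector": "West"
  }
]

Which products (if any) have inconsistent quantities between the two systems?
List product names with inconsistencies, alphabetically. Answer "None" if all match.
Washer

Schema mappings:
- "item_name" (warehouse_beta) = "sku_description" (warehouse_gamma) = product name
- "stock_count" (warehouse_beta) = "inventory_level" (warehouse_gamma) = quantity

Comparison:
  Washer: 122 vs 120 - MISMATCH
  Bolt: 93 vs 93 - MATCH
  Widget: 105 vs 105 - MATCH
  Gadget: 138 vs 138 - MATCH

Products with inconsistencies: Washer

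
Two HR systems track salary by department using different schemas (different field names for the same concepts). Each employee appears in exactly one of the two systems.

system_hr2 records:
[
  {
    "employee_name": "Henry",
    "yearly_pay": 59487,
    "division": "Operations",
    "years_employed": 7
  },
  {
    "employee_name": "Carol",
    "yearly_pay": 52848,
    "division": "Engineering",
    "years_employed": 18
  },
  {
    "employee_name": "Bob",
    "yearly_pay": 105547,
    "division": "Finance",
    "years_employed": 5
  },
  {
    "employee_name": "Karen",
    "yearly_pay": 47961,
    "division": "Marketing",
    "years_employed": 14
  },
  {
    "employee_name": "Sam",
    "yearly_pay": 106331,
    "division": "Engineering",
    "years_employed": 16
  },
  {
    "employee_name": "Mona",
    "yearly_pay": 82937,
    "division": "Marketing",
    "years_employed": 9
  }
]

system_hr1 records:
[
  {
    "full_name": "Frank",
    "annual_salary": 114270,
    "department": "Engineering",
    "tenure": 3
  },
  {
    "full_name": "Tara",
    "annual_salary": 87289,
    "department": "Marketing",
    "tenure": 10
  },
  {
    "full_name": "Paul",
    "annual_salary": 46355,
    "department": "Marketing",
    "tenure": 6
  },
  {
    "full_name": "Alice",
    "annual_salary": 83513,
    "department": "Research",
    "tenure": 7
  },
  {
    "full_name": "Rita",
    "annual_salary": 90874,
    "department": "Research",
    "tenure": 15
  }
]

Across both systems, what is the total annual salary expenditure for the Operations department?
59487

Schema mappings:
- "division" (system_hr2) = "department" (system_hr1) = department
- "yearly_pay" (system_hr2) = "annual_salary" (system_hr1) = salary

Operations salaries from system_hr2: 59487
Operations salaries from system_hr1: 0

Total: 59487 + 0 = 59487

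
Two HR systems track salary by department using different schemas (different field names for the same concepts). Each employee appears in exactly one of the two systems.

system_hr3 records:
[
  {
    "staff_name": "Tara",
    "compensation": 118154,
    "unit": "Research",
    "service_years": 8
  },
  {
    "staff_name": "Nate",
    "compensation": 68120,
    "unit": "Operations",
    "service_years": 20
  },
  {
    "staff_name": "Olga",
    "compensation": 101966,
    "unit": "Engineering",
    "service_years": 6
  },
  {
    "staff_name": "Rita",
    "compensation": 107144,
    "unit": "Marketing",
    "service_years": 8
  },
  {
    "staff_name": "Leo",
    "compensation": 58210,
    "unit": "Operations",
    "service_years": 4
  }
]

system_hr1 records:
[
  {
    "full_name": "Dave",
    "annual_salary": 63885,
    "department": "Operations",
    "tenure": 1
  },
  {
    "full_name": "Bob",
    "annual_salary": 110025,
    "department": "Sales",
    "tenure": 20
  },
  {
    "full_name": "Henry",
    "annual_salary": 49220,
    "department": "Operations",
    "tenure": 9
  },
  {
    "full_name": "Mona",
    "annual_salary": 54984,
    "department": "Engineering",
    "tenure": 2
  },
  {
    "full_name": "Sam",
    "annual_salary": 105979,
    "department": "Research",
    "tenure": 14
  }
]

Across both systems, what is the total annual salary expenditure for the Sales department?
110025

Schema mappings:
- "unit" (system_hr3) = "department" (system_hr1) = department
- "compensation" (system_hr3) = "annual_salary" (system_hr1) = salary

Sales salaries from system_hr3: 0
Sales salaries from system_hr1: 110025

Total: 0 + 110025 = 110025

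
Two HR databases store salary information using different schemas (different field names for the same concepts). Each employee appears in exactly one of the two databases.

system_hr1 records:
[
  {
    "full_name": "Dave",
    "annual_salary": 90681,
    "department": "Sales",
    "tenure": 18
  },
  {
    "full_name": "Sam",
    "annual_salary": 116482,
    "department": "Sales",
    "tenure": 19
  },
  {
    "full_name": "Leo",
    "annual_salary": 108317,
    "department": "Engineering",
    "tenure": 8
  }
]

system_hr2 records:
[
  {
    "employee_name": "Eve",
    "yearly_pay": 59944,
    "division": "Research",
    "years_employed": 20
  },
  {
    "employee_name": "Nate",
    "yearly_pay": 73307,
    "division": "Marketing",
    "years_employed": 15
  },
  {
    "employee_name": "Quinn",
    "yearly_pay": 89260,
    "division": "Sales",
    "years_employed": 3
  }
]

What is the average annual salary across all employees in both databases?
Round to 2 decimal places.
89665.17

Schema mapping: "annual_salary" (system_hr1) = "yearly_pay" (system_hr2) = annual salary

All salaries: [90681, 116482, 108317, 59944, 73307, 89260]
Sum: 537991
Count: 6
Average: 537991 / 6 = 89665.17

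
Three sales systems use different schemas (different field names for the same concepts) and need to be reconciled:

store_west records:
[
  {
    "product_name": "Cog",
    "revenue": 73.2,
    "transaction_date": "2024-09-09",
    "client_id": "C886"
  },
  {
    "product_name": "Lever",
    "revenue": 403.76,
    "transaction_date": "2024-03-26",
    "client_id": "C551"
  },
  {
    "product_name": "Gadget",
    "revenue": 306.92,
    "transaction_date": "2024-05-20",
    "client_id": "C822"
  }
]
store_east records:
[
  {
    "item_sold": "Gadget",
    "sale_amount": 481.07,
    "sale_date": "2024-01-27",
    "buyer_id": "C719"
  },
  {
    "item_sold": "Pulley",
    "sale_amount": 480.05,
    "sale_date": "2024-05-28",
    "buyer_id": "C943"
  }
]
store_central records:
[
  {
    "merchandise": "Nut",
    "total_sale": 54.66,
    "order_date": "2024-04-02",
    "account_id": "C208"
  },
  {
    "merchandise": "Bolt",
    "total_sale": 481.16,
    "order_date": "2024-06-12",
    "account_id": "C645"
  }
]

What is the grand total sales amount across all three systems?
2280.82

Schema reconciliation - all amount fields map to sale amount:

store_west (revenue): 783.88
store_east (sale_amount): 961.12
store_central (total_sale): 535.82

Grand total: 2280.82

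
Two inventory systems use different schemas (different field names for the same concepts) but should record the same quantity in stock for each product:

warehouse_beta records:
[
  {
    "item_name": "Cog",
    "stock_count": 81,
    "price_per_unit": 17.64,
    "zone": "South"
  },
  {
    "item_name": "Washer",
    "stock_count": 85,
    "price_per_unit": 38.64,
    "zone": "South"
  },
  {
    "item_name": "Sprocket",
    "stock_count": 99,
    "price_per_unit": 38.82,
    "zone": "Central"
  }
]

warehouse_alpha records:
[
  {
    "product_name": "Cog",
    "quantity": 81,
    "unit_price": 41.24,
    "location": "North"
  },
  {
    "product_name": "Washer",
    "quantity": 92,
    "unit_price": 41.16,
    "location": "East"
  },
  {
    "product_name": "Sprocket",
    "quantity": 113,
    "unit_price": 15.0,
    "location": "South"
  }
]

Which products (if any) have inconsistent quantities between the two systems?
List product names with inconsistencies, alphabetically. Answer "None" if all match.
Sprocket, Washer

Schema mappings:
- "item_name" (warehouse_beta) = "product_name" (warehouse_alpha) = product name
- "stock_count" (warehouse_beta) = "quantity" (warehouse_alpha) = quantity

Comparison:
  Cog: 81 vs 81 - MATCH
  Washer: 85 vs 92 - MISMATCH
  Sprocket: 99 vs 113 - MISMATCH

Products with inconsistencies: Sprocket, Washer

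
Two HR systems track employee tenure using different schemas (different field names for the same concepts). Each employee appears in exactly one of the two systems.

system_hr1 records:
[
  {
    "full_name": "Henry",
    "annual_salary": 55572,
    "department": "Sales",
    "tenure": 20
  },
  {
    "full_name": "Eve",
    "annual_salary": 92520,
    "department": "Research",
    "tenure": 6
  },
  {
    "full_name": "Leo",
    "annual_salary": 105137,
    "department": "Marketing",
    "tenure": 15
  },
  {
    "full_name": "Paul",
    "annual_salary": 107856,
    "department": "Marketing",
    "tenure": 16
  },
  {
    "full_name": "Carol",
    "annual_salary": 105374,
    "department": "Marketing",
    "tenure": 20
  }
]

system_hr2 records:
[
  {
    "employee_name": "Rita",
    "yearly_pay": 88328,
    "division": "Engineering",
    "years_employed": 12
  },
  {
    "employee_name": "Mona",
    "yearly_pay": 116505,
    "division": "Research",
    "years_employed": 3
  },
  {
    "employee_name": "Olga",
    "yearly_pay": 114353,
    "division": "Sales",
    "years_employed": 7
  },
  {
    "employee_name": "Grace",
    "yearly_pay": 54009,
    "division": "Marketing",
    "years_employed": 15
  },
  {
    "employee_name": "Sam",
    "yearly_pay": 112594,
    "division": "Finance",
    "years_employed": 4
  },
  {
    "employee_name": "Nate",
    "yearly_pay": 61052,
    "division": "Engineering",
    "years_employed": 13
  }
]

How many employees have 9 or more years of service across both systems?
7

Reconcile schemas: "tenure" (system_hr1) = "years_employed" (system_hr2) = years of service

From system_hr1: 4 employees with >= 9 years
From system_hr2: 3 employees with >= 9 years

Total: 4 + 3 = 7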